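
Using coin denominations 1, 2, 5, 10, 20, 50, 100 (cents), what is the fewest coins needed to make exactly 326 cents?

6

Greedy: take as many of the largest coin as possible, then repeat with the remainder.
326 − 3×100→26 − 1×20→6 − 1×5→1 − 1×1→0
Total coins = 3 + 1 + 1 + 1 = 6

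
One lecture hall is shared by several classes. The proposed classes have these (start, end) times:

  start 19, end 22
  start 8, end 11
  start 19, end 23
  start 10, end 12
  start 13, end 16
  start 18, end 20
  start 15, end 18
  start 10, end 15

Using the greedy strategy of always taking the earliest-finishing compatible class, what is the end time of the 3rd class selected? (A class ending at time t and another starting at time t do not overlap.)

20

Sort by end time and greedily take each interval whose start is ≥ the last chosen end.
Sorted by end: (8,11)  (10,12)  (10,15)  (13,16)  (15,18)  (18,20)  (19,22)  (19,23)
take (8,11); take (13,16); skip (15,18); take (18,20); skip (19,23).
Selected: (8,11) (13,16) (18,20)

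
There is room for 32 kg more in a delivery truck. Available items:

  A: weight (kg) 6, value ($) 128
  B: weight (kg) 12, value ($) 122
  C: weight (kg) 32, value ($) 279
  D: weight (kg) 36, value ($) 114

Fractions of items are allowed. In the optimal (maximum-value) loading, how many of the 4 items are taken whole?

Sort by value per unit weight and fill in that order.
Ratios (sorted): A 21.33, B 10.17, C 8.72, D 3.17
take A (6 @ 128); take B (12 @ 122); take 14/32 of C → 122.06. Capacity used 32/32.
2 item(s) taken whole; one partial (take 14/32 of C).

2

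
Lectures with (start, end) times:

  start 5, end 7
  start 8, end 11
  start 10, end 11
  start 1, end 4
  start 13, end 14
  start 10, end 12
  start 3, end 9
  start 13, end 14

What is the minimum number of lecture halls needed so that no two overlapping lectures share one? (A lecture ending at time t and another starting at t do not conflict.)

3

Count concurrent intervals with a sweep; the peak is the room count.
Events (time:±→running): 1:+→1 3:+→2 4:-→1 5:+→2 7:-→1 8:+→2 9:-→1 10:+→2 10:+→3 … peak 3.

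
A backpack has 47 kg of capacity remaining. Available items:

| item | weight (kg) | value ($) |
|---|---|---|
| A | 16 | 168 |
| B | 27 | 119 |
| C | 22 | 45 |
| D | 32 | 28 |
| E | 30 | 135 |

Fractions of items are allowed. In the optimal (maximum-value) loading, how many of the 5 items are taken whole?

2

Ratios (sorted): A 10.50, E 4.50, B 4.41, C 2.05, D 0.88
take A (16 @ 168); take E (30 @ 135); take 1/27 of B → 4.41. Capacity used 47/47.
2 item(s) taken whole; one partial (take 1/27 of B).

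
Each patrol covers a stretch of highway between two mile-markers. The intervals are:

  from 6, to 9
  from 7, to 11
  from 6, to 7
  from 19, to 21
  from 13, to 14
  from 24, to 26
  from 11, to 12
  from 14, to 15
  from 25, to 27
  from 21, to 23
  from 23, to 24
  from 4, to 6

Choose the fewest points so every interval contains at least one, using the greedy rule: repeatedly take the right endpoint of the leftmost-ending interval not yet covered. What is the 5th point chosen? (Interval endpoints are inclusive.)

Sorted: [4,6] [6,7] [6,9] [7,11] [11,12] [13,14] [14,15] [19,21] [21,23] [23,24] [24,26] [25,27]
{[4,6],[6,7],[6,9]} hit by 6; {[7,11],[11,12]} hit by 11; {[13,14],[14,15]} hit by 14; {[19,21],[21,23]} hit by 21; {[23,24],[24,26]} hit by 24; {[25,27]} hit by 27.
Points: 6, 11, 14, 21, 24, 27 (6 total).

24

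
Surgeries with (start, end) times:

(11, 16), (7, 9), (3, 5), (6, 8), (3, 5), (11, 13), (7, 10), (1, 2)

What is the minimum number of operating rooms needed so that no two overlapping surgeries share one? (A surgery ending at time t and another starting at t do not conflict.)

3

The answer is the maximum number of intervals overlapping at any instant.
starts: [1, 3, 3, 6, 7, 7, 11, 11]
ends:   [2, 5, 5, 8, 9, 10, 13, 16]
s1→1 e2→0 s3→1 s3→2 e5→1 e5→0 s6→1 s7→2 s7→3  — peak 3.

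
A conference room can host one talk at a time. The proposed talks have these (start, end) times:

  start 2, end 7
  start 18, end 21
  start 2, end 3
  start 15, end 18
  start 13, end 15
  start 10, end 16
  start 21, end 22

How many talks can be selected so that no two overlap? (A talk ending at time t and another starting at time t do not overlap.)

5

Order by finish time; keep every interval that doesn't clash with the previous kept one.
Sorted by end: (2,3)  (2,7)  (13,15)  (10,16)  (15,18)  (18,21)  (21,22)
take (2,3); skip (2,7); take (13,15); take (15,18); take (18,21); take (21,22).
Selected 5 talks.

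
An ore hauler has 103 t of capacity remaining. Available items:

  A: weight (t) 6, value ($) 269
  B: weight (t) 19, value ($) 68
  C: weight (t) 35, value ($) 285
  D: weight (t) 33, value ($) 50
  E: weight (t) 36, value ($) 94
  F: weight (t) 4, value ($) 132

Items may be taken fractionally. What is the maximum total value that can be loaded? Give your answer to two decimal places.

Sort by value per unit weight and fill in that order.
Ratios (sorted): A 44.83, F 33.00, C 8.14, B 3.58, E 2.61, D 1.52
take A (6 @ 269); take F (4 @ 132); take C (35 @ 285); take B (19 @ 68); take E (36 @ 94); take 3/33 of D → 4.55. Capacity used 103/103.
Total value = 852.55

852.55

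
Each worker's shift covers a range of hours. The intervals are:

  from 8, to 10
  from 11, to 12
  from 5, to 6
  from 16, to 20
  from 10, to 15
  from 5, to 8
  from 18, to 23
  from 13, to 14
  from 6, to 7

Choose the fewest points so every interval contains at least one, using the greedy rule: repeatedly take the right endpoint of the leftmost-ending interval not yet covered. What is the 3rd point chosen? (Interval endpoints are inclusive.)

Process intervals by earliest right end; each time one isn't hit yet, stab at its right endpoint.
By right end: [5,6]  [6,7]  [5,8]  [8,10]  [11,12]  [13,14]  [10,15]  [16,20]  [18,23]
[5,6] uncovered → point at 6; [8,10] uncovered → point at 10; [11,12] uncovered → point at 12; [13,14] uncovered → point at 14; [16,20] uncovered → point at 20.
Points: 6, 10, 12, 14, 20 (5 total).

12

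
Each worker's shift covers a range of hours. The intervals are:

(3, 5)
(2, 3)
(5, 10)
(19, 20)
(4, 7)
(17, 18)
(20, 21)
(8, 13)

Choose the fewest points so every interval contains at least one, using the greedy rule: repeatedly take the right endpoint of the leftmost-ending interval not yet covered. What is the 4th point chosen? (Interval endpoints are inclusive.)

Process intervals by earliest right end; each time one isn't hit yet, stab at its right endpoint.
By right end: [2,3]  [3,5]  [4,7]  [5,10]  [8,13]  [17,18]  [19,20]  [20,21]
[2,3] uncovered → point at 3; [4,7] uncovered → point at 7; [8,13] uncovered → point at 13; [17,18] uncovered → point at 18; [19,20] uncovered → point at 20.
Points: 3, 7, 13, 18, 20 (5 total).

18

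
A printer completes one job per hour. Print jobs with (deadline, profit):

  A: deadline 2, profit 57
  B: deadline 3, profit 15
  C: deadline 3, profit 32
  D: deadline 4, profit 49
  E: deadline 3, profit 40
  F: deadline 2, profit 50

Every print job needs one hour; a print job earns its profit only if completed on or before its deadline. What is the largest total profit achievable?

196

By profit: A(d2,57), F(d2,50), D(d4,49), E(d3,40), C(d3,32), B(d3,15)
A→slot 2; F→slot 1; D→slot 4; E→slot 3; C skipped; B skipped.
Profit = 50 + 57 + 40 + 49 = 196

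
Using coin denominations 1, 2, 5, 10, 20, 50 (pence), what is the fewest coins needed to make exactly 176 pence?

Use the largest denomination that fits, subtract, and repeat.
176 = 3×50 + 1×20 + 1×5 + 1×1
Total coins = 3 + 1 + 1 + 1 = 6

6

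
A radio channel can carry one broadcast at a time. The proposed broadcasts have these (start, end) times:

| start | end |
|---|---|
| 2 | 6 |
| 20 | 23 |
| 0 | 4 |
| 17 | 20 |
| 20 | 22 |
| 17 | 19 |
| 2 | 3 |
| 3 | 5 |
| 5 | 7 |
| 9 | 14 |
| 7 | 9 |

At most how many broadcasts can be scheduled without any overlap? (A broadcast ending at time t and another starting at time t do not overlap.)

Greedy by earliest finish: after sorting by end time, pick each interval compatible with the last pick.
By end time: (2,3), (0,4), (3,5), (2,6), (5,7), (7,9), (9,14), (17,19), (17,20), (20,22), (20,23).
Pick (2,3); next start ≥ 3 → (3,5); next start ≥ 5 → (5,7); next start ≥ 7 → (7,9); next start ≥ 9 → (9,14); next start ≥ 14 → (17,19); next start ≥ 19 → (20,22).
Selected 7 broadcasts.

7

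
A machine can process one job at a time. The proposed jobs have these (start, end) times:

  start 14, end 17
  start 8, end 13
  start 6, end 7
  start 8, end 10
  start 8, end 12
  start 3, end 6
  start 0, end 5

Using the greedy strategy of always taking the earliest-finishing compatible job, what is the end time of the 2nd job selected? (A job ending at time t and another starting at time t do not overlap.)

7

Greedy by earliest finish: after sorting by end time, pick each interval compatible with the last pick.
Sorted by end: (0,5)  (3,6)  (6,7)  (8,10)  (8,12)  (8,13)  (14,17)
take (0,5); take (6,7); take (8,10); skip (8,12); take (14,17).
Selected: (0,5) (6,7) (8,10) (14,17)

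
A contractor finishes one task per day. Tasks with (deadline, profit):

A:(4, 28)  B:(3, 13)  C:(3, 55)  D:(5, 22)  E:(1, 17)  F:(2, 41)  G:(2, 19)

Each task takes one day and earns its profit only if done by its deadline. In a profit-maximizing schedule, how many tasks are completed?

By profit: C(d3,55), F(d2,41), A(d4,28), D(d5,22), G(d2,19), E(d1,17), B(d3,13)
C→slot 3; F→slot 2; A→slot 4; D→slot 5; G→slot 1; E skipped; B skipped.
5 of 7 scheduled.

5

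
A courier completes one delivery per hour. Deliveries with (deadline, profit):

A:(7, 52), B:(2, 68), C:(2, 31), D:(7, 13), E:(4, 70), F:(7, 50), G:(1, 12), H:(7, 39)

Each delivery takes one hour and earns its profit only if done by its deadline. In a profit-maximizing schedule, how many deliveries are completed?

Take jobs in profit order; each goes to the latest open slot no later than its deadline.
Profit order: E=70 B=68 A=52 F=50 H=39 C=31 D=13 G=12
Assign: E→slot 4, B→slot 2, A→slot 7, F→slot 6, H→slot 5, C→slot 1, D→slot 3, G skipped.
Slots: [1:C] [2:B] [3:D] [4:E] [5:H] [6:F] [7:A]
7 of 8 scheduled.

7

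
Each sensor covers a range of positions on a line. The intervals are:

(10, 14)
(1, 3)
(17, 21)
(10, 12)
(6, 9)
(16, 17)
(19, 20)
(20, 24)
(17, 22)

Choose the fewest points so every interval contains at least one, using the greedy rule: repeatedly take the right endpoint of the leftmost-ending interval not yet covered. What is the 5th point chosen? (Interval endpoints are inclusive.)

20

Sorted: [1,3] [6,9] [10,12] [10,14] [16,17] [19,20] [17,21] [17,22] [20,24]
{[1,3]} hit by 3; {[6,9]} hit by 9; {[10,12],[10,14]} hit by 12; {[16,17]} hit by 17; {[19,20],[17,21],[17,22],[20,24]} hit by 20.
Points: 3, 9, 12, 17, 20 (5 total).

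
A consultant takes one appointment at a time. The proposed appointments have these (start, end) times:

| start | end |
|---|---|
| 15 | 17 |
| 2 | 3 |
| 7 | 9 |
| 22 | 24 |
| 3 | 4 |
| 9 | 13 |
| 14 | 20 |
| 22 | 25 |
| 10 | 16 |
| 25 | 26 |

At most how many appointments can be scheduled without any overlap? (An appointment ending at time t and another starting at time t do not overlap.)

Greedy by earliest finish: after sorting by end time, pick each interval compatible with the last pick.
By end time: (2,3), (3,4), (7,9), (9,13), (10,16), (15,17), (14,20), (22,24), (22,25), (25,26).
Pick (2,3); next start ≥ 3 → (3,4); next start ≥ 4 → (7,9); next start ≥ 9 → (9,13); next start ≥ 13 → (15,17); next start ≥ 17 → (22,24); next start ≥ 24 → (25,26).
Selected 7 appointments.

7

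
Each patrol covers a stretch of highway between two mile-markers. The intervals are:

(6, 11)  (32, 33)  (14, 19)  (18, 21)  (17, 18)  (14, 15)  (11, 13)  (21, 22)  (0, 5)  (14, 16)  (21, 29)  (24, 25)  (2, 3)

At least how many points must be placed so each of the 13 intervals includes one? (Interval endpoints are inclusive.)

Process intervals by earliest right end; each time one isn't hit yet, stab at its right endpoint.
By right end: [2,3]  [0,5]  [6,11]  [11,13]  [14,15]  [14,16]  [17,18]  [14,19]  [18,21]  [21,22]  [24,25]  [21,29]  [32,33]
[2,3] uncovered → point at 3; [6,11] uncovered → point at 11; [14,15] uncovered → point at 15; [17,18] uncovered → point at 18; [21,22] uncovered → point at 22; [24,25] uncovered → point at 25; [32,33] uncovered → point at 33.
Points: 3, 11, 15, 18, 22, 25, 33 (7 total).

7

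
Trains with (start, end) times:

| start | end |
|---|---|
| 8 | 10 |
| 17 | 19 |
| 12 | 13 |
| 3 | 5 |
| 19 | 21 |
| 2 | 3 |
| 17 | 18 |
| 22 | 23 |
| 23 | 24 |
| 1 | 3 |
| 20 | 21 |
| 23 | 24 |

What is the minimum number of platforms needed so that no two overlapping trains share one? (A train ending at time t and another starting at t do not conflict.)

Events (time:±→running): 1:+→1 2:+→2 … peak 2.

2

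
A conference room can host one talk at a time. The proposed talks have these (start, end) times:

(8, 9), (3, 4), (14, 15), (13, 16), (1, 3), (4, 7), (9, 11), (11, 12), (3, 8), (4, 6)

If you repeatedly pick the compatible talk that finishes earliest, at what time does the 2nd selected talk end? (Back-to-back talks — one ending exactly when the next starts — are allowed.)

Sorted by end: (1,3)  (3,4)  (4,6)  (4,7)  (3,8)  (8,9)  (9,11)  (11,12)  (14,15)  (13,16)
take (1,3); take (3,4); take (4,6); take (8,9); take (9,11); take (11,12); take (14,15).
Selected: (1,3) (3,4) (4,6) (8,9) (9,11) (11,12) (14,15)

4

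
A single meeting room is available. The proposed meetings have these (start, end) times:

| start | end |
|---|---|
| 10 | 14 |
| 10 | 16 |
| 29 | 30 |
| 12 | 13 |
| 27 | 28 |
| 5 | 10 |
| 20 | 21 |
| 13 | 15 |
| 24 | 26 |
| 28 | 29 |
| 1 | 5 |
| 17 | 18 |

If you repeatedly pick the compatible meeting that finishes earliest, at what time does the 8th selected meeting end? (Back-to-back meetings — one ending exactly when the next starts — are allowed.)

28

Sorted by end: (1,5)  (5,10)  (12,13)  (10,14)  (13,15)  (10,16)  (17,18)  (20,21)  (24,26)  (27,28)  (28,29)  (29,30)
take (1,5); take (5,10); take (12,13); skip (10,14); take (13,15); skip (10,16); take (17,18); take (20,21); take (24,26); take (27,28); take (28,29); take (29,30).
Selected: (1,5) (5,10) (12,13) (13,15) (17,18) (20,21) (24,26) (27,28) (28,29) (29,30)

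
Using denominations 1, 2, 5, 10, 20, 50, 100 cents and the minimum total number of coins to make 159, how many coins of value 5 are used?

Greedy: take as many of the largest coin as possible, then repeat with the remainder.
159 = 1×100 + 1×50 + 1×5 + 2×2
Count of 5: 1

1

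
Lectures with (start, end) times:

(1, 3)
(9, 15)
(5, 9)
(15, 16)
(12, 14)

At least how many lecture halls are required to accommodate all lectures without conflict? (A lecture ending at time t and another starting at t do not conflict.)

2

Count concurrent intervals with a sweep; the peak is the room count.
starts: [1, 5, 9, 12, 15]
ends:   [3, 9, 14, 15, 16]
s1→1 e3→0 s5→1 e9→0 s9→1 s12→2  — peak 2.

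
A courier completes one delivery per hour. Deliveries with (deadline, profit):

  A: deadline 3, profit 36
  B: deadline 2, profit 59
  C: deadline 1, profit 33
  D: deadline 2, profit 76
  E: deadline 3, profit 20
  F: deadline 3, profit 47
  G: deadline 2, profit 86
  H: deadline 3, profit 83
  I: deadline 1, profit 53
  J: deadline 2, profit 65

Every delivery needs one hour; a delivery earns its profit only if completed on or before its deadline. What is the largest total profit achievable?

245

Sort by profit descending; place each in the latest free slot ≤ its deadline.
Profit order: G=86 H=83 D=76 J=65 B=59 I=53 F=47 A=36 C=33 E=20
Assign: G→slot 2, H→slot 3, D→slot 1, J skipped, B skipped, I skipped, F skipped, A skipped, C skipped, E skipped.
Slots: [1:D] [2:G] [3:H]
Profit = 76 + 86 + 83 = 245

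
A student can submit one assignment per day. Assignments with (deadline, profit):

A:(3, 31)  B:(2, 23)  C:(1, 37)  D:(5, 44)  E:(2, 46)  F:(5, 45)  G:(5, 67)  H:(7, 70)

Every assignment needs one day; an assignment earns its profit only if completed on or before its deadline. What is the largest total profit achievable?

309

By profit: H(d7,70), G(d5,67), E(d2,46), F(d5,45), D(d5,44), C(d1,37), A(d3,31), B(d2,23)
H→slot 7; G→slot 5; E→slot 2; F→slot 4; D→slot 3; C→slot 1; A skipped; B skipped.
Profit = 37 + 46 + 44 + 45 + 67 + 70 = 309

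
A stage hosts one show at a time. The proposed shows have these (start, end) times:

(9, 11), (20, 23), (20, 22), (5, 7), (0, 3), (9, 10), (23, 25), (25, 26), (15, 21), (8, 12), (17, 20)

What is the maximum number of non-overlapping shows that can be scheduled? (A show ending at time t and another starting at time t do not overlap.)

Order by finish time; keep every interval that doesn't clash with the previous kept one.
Sorted by end: (0,3)  (5,7)  (9,10)  (9,11)  (8,12)  (17,20)  (15,21)  (20,22)  (20,23)  (23,25)  (25,26)
take (0,3); take (5,7); take (9,10); skip (9,11); take (17,20); take (20,22); take (23,25); take (25,26).
Selected 7 shows.

7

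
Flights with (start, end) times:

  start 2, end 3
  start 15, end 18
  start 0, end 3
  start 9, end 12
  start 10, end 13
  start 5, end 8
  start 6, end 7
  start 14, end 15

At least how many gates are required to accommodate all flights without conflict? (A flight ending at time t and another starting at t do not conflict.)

2

The answer is the maximum number of intervals overlapping at any instant.
Events (time:±→running): 0:+→1 2:+→2 … peak 2.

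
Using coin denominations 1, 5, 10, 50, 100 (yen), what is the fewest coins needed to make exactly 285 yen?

Use the largest denomination that fits, subtract, and repeat.
285 − 2×100→85 − 1×50→35 − 3×10→5 − 1×5→0
Total coins = 2 + 1 + 3 + 1 = 7

7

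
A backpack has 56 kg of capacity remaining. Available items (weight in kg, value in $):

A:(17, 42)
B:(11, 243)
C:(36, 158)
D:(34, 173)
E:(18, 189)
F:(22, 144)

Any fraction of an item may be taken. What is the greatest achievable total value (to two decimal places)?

601.44

Order: B (243/11=22.09) > E (189/18=10.50) > F (144/22=6.55) > D (173/34=5.09) > C (158/36=4.39) > A (42/17=2.47)
Fill: take B (11 @ 243) → take E (18 @ 189) → take F (22 @ 144) → take 5/34 of D → 25.44; 56/56 used.
Total value = 601.44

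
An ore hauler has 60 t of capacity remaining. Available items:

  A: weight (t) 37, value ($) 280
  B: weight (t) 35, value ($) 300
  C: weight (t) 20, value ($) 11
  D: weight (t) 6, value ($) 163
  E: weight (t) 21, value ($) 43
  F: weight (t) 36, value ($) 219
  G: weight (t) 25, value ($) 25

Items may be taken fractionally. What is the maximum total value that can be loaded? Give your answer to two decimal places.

606.78

Order: D (163/6=27.17) > B (300/35=8.57) > A (280/37=7.57) > F (219/36=6.08) > E (43/21=2.05) > G (25/25=1.00) > C (11/20=0.55)
Fill: take D (6 @ 163) → take B (35 @ 300) → take 19/37 of A → 143.78; 60/60 used.
Total value = 606.78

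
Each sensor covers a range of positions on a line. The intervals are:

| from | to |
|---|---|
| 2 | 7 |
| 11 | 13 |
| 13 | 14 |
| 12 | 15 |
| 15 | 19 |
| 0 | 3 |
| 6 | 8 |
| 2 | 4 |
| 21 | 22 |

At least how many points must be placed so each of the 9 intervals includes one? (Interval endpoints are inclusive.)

5

Sorted: [0,3] [2,4] [2,7] [6,8] [11,13] [13,14] [12,15] [15,19] [21,22]
{[0,3],[2,4],[2,7]} hit by 3; {[6,8]} hit by 8; {[11,13],[13,14],[12,15]} hit by 13; {[15,19]} hit by 19; {[21,22]} hit by 22.
Points: 3, 8, 13, 19, 22 (5 total).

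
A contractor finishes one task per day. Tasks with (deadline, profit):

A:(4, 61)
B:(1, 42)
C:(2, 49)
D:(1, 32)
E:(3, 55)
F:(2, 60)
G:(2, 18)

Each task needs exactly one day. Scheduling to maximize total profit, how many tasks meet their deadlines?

4

Take jobs in profit order; each goes to the latest open slot no later than its deadline.
By profit: A(d4,61), F(d2,60), E(d3,55), C(d2,49), B(d1,42), D(d1,32), G(d2,18)
A→slot 4; F→slot 2; E→slot 3; C→slot 1; B skipped; D skipped; G skipped.
4 of 7 scheduled.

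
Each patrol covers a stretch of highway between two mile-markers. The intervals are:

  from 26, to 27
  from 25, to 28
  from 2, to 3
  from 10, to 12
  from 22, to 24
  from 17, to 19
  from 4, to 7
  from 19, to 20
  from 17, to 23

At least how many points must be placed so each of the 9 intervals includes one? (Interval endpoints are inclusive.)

Sort by right endpoint; whenever an interval is uncovered, place a point at its right end.
Sorted: [2,3] [4,7] [10,12] [17,19] [19,20] [17,23] [22,24] [26,27] [25,28]
{[2,3]} hit by 3; {[4,7]} hit by 7; {[10,12]} hit by 12; {[17,19],[19,20],[17,23]} hit by 19; {[22,24]} hit by 24; {[26,27],[25,28]} hit by 27.
Points: 3, 7, 12, 19, 24, 27 (6 total).

6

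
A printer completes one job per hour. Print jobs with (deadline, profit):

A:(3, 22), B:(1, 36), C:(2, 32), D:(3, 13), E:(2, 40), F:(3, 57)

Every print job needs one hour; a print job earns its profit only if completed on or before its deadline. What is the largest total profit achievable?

133

Profit order: F=57 E=40 B=36 C=32 A=22 D=13
Assign: F→slot 3, E→slot 2, B→slot 1, C skipped, A skipped, D skipped.
Slots: [1:B] [2:E] [3:F]
Profit = 36 + 40 + 57 = 133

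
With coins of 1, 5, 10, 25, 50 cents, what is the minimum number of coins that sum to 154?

7

154 − 3×50→4 − 4×1→0
Total coins = 3 + 4 = 7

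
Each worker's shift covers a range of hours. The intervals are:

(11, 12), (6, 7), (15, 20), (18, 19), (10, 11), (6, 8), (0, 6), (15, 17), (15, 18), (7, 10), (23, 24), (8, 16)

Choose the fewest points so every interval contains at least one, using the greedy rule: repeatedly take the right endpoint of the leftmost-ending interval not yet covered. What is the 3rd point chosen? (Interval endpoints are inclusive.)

Sorted: [0,6] [6,7] [6,8] [7,10] [10,11] [11,12] [8,16] [15,17] [15,18] [18,19] [15,20] [23,24]
{[0,6],[6,7],[6,8]} hit by 6; {[7,10],[10,11]} hit by 10; {[11,12],[8,16]} hit by 12; {[15,17],[15,18]} hit by 17; {[18,19],[15,20]} hit by 19; {[23,24]} hit by 24.
Points: 6, 10, 12, 17, 19, 24 (6 total).

12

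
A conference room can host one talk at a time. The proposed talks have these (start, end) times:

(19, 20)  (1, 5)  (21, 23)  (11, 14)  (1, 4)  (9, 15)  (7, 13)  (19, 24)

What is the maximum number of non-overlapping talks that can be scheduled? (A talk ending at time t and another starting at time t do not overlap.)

4

Order by finish time; keep every interval that doesn't clash with the previous kept one.
By end time: (1,4), (1,5), (7,13), (11,14), (9,15), (19,20), (21,23), (19,24).
Pick (1,4); next start ≥ 4 → (7,13); next start ≥ 13 → (19,20); next start ≥ 20 → (21,23).
Selected 4 talks.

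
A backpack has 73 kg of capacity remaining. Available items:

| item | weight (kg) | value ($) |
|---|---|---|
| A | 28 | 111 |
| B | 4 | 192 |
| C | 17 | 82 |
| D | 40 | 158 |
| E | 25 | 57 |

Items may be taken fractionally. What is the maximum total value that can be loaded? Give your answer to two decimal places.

Ratios (sorted): B 48.00, C 4.82, A 3.96, D 3.95, E 2.28
take B (4 @ 192); take C (17 @ 82); take A (28 @ 111); take 24/40 of D → 94.80. Capacity used 73/73.
Total value = 479.80

479.80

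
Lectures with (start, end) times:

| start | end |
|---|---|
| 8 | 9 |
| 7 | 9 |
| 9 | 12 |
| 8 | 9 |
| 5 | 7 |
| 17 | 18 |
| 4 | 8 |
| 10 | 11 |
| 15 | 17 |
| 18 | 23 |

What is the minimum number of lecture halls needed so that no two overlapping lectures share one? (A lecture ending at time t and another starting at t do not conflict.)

3

The answer is the maximum number of intervals overlapping at any instant.
starts: [4, 5, 7, 8, 8, 9, 10, 15, 17, 18]
ends:   [7, 8, 9, 9, 9, 11, 12, 17, 18, 23]
s4→1 s5→2 e7→1 s7→2 e8→1 s8→2 s8→3  — peak 3.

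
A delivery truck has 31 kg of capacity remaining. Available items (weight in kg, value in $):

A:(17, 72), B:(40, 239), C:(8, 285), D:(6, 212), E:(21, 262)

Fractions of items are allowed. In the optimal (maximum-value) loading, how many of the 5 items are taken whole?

Order: C (285/8=35.62) > D (212/6=35.33) > E (262/21=12.48) > B (239/40=5.97) > A (72/17=4.24)
Fill: take C (8 @ 285) → take D (6 @ 212) → take 17/21 of E → 212.10; 31/31 used.
2 item(s) taken whole; one partial (take 17/21 of E).

2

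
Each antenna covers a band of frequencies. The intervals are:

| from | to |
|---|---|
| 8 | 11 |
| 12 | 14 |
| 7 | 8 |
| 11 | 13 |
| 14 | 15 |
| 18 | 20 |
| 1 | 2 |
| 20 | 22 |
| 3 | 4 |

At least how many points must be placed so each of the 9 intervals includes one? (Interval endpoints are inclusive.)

Process intervals by earliest right end; each time one isn't hit yet, stab at its right endpoint.
Sorted: [1,2] [3,4] [7,8] [8,11] [11,13] [12,14] [14,15] [18,20] [20,22]
{[1,2]} hit by 2; {[3,4]} hit by 4; {[7,8],[8,11]} hit by 8; {[11,13],[12,14]} hit by 13; {[14,15]} hit by 15; {[18,20],[20,22]} hit by 20.
Points: 2, 4, 8, 13, 15, 20 (6 total).

6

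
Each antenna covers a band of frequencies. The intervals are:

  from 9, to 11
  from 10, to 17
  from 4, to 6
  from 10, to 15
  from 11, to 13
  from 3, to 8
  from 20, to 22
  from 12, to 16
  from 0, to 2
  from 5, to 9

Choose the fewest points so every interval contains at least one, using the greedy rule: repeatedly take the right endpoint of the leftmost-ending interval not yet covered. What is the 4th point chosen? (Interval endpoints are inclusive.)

16

Sort by right endpoint; whenever an interval is uncovered, place a point at its right end.
By right end: [0,2]  [4,6]  [3,8]  [5,9]  [9,11]  [11,13]  [10,15]  [12,16]  [10,17]  [20,22]
[0,2] uncovered → point at 2; [4,6] uncovered → point at 6; [9,11] uncovered → point at 11; [12,16] uncovered → point at 16; [20,22] uncovered → point at 22.
Points: 2, 6, 11, 16, 22 (5 total).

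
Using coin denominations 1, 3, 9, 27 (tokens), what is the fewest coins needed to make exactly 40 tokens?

Use the largest denomination that fits, subtract, and repeat.
40 = 1×27 + 1×9 + 1×3 + 1×1
Total coins = 1 + 1 + 1 + 1 = 4

4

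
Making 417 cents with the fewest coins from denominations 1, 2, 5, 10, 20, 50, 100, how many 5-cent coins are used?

417 = 4×100 + 1×10 + 1×5 + 1×2
Count of 5: 1

1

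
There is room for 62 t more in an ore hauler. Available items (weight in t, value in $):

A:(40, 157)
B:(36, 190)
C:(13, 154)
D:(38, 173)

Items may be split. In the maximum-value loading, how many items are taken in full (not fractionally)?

Greedy by value/weight ratio, highest first.
Order: C (154/13=11.85) > B (190/36=5.28) > D (173/38=4.55) > A (157/40=3.92)
Fill: take C (13 @ 154) → take B (36 @ 190) → take 13/38 of D → 59.18; 62/62 used.
2 item(s) taken whole; one partial (take 13/38 of D).

2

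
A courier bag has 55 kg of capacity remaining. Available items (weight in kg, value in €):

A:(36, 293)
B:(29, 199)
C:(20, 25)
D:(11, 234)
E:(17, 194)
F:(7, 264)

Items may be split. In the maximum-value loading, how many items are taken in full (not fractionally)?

3

Greedy by value/weight ratio, highest first.
Ratios (sorted): F 37.71, D 21.27, E 11.41, A 8.14, B 6.86, C 1.25
take F (7 @ 264); take D (11 @ 234); take E (17 @ 194); take 20/36 of A → 162.78. Capacity used 55/55.
3 item(s) taken whole; one partial (take 20/36 of A).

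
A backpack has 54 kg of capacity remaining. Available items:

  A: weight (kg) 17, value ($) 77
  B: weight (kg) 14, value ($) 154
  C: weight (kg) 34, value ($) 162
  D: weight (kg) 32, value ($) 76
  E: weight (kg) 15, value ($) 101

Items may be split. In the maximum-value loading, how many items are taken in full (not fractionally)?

Greedy by value/weight ratio, highest first.
Ratios (sorted): B 11.00, E 6.73, C 4.76, A 4.53, D 2.38
take B (14 @ 154); take E (15 @ 101); take 25/34 of C → 119.12. Capacity used 54/54.
2 item(s) taken whole; one partial (take 25/34 of C).

2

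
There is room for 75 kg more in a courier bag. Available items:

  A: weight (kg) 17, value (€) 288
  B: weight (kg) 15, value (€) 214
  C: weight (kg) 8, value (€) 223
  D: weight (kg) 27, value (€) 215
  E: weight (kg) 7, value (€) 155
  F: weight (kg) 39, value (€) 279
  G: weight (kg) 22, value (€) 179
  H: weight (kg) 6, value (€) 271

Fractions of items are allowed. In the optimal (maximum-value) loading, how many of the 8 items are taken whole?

Sort by value per unit weight and fill in that order.
Ratios (sorted): H 45.17, C 27.88, E 22.14, A 16.94, B 14.27, G 8.14, D 7.96, F 7.15
take H (6 @ 271); take C (8 @ 223); take E (7 @ 155); take A (17 @ 288); take B (15 @ 214); take G (22 @ 179). Capacity used 75/75.
6 item(s) taken whole.

6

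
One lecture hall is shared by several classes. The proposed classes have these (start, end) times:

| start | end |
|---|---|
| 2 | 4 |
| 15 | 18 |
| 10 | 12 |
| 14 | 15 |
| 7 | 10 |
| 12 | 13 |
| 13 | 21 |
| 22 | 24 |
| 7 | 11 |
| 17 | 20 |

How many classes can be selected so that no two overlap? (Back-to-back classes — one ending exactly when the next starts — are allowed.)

By end time: (2,4), (7,10), (7,11), (10,12), (12,13), (14,15), (15,18), (17,20), (13,21), (22,24).
Pick (2,4); next start ≥ 4 → (7,10); next start ≥ 10 → (10,12); next start ≥ 12 → (12,13); next start ≥ 13 → (14,15); next start ≥ 15 → (15,18); next start ≥ 18 → (22,24).
Selected 7 classes.

7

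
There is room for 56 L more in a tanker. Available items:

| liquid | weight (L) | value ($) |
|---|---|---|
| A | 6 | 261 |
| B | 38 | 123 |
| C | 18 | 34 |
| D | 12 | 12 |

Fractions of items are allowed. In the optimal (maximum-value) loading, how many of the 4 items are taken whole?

2

Sort by value per unit weight and fill in that order.
Ratios (sorted): A 43.50, B 3.24, C 1.89, D 1.00
take A (6 @ 261); take B (38 @ 123); take 12/18 of C → 22.67. Capacity used 56/56.
2 item(s) taken whole; one partial (take 12/18 of C).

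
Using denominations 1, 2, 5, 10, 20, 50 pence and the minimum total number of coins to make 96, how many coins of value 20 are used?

2

Greedy: take as many of the largest coin as possible, then repeat with the remainder.
96 − 1×50→46 − 2×20→6 − 1×5→1 − 1×1→0
Count of 20: 2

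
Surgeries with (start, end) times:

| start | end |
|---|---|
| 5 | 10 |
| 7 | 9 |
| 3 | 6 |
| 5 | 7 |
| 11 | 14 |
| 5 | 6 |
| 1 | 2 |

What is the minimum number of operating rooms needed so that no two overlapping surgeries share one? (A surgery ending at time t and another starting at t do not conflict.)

4

starts: [1, 3, 5, 5, 5, 7, 11]
ends:   [2, 6, 6, 7, 9, 10, 14]
s1→1 e2→0 s3→1 s5→2 s5→3 s5→4  — peak 4.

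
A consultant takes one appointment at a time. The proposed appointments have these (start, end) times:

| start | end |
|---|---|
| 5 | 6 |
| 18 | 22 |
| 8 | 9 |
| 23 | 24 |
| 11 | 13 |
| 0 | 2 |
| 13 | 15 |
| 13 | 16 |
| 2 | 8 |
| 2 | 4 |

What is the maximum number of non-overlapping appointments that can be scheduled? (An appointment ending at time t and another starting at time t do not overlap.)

Greedy by earliest finish: after sorting by end time, pick each interval compatible with the last pick.
Sorted by end: (0,2)  (2,4)  (5,6)  (2,8)  (8,9)  (11,13)  (13,15)  (13,16)  (18,22)  (23,24)
take (0,2); take (2,4); take (5,6); take (8,9); take (11,13); take (13,15); take (18,22); take (23,24).
Selected 8 appointments.

8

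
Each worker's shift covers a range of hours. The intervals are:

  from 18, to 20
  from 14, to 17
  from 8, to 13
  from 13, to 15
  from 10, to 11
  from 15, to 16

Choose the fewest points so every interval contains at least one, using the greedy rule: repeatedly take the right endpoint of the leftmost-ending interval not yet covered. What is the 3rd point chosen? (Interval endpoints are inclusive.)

Sorted: [10,11] [8,13] [13,15] [15,16] [14,17] [18,20]
{[10,11],[8,13]} hit by 11; {[13,15],[15,16],[14,17]} hit by 15; {[18,20]} hit by 20.
Points: 11, 15, 20 (3 total).

20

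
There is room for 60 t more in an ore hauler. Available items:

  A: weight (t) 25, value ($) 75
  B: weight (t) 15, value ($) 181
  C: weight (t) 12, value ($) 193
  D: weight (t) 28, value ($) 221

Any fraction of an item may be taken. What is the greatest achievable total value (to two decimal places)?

Sort by value per unit weight and fill in that order.
Order: C (193/12=16.08) > B (181/15=12.07) > D (221/28=7.89) > A (75/25=3.00)
Fill: take C (12 @ 193) → take B (15 @ 181) → take D (28 @ 221) → take 5/25 of A → 15.00; 60/60 used.
Total value = 610.00

610.00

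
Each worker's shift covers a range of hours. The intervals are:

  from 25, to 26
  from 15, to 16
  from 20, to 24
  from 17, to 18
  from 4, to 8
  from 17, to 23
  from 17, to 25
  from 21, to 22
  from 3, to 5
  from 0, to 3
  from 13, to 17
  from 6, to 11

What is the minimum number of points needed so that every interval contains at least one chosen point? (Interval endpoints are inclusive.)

6

By right end: [0,3]  [3,5]  [4,8]  [6,11]  [15,16]  [13,17]  [17,18]  [21,22]  [17,23]  [20,24]  [17,25]  [25,26]
[0,3] uncovered → point at 3; [4,8] uncovered → point at 8; [15,16] uncovered → point at 16; [17,18] uncovered → point at 18; [21,22] uncovered → point at 22; [25,26] uncovered → point at 26.
Points: 3, 8, 16, 18, 22, 26 (6 total).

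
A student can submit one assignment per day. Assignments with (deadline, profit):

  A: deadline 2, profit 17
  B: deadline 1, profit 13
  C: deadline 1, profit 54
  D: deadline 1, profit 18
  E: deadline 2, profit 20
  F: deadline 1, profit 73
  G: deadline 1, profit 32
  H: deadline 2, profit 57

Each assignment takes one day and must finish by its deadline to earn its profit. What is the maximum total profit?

130

Profit order: F=73 H=57 C=54 G=32 E=20 D=18 A=17 B=13
Assign: F→slot 1, H→slot 2, C skipped, G skipped, E skipped, D skipped, A skipped, B skipped.
Slots: [1:F] [2:H]
Profit = 73 + 57 = 130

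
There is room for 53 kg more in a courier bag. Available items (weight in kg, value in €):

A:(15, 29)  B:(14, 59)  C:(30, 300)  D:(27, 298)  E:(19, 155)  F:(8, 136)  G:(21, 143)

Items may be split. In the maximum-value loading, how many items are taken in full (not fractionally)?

2

Greedy by value/weight ratio, highest first.
Ratios (sorted): F 17.00, D 11.04, C 10.00, E 8.16, G 6.81, B 4.21, A 1.93
take F (8 @ 136); take D (27 @ 298); take 18/30 of C → 180.00. Capacity used 53/53.
2 item(s) taken whole; one partial (take 18/30 of C).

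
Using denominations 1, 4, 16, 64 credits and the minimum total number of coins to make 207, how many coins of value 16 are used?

0

207 − 3×64→15 − 3×4→3 − 3×1→0
Count of 16: 0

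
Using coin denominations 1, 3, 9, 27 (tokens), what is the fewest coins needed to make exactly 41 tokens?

5

41 = 1×27 + 1×9 + 1×3 + 2×1
Total coins = 1 + 1 + 1 + 2 = 5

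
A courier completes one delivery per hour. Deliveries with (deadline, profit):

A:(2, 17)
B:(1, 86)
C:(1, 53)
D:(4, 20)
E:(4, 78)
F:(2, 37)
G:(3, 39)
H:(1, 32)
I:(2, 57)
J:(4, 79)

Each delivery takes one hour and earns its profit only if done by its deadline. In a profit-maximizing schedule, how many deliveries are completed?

4

By profit: B(d1,86), J(d4,79), E(d4,78), I(d2,57), C(d1,53), G(d3,39), F(d2,37), H(d1,32), D(d4,20), A(d2,17)
B→slot 1; J→slot 4; E→slot 3; I→slot 2; C skipped; G skipped; F skipped; H skipped; D skipped; A skipped.
4 of 10 scheduled.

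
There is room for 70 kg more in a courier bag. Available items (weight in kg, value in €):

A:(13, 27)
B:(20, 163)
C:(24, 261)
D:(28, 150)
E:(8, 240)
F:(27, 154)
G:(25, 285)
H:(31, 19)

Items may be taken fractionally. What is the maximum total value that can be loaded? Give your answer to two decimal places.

Ratios (sorted): E 30.00, G 11.40, C 10.88, B 8.15, F 5.70, D 5.36, A 2.08, H 0.61
take E (8 @ 240); take G (25 @ 285); take C (24 @ 261); take 13/20 of B → 105.95. Capacity used 70/70.
Total value = 891.95

891.95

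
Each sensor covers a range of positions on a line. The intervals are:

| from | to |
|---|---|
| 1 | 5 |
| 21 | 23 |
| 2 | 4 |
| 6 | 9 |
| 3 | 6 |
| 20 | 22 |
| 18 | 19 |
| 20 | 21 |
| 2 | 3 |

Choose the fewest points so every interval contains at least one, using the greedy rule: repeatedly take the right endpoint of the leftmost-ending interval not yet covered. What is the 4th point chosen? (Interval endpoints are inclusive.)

21

Sorted: [2,3] [2,4] [1,5] [3,6] [6,9] [18,19] [20,21] [20,22] [21,23]
{[2,3],[2,4],[1,5],[3,6]} hit by 3; {[6,9]} hit by 9; {[18,19]} hit by 19; {[20,21],[20,22],[21,23]} hit by 21.
Points: 3, 9, 19, 21 (4 total).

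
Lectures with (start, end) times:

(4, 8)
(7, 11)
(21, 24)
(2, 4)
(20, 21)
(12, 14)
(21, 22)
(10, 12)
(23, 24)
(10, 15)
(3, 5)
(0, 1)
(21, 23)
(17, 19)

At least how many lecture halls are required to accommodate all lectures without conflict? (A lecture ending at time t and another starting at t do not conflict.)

The answer is the maximum number of intervals overlapping at any instant.
Events (time:±→running): 0:+→1 1:-→0 2:+→1 3:+→2 4:-→1 4:+→2 5:-→1 7:+→2 8:-→1 10:+→2 10:+→3 … peak 3.

3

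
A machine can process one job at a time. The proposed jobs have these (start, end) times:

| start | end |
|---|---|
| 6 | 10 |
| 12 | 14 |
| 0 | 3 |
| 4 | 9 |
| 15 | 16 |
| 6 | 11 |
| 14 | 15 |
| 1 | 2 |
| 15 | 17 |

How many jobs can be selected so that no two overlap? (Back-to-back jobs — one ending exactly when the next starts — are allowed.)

Greedy by earliest finish: after sorting by end time, pick each interval compatible with the last pick.
By end time: (1,2), (0,3), (4,9), (6,10), (6,11), (12,14), (14,15), (15,16), (15,17).
Pick (1,2); next start ≥ 2 → (4,9); next start ≥ 9 → (12,14); next start ≥ 14 → (14,15); next start ≥ 15 → (15,16).
Selected 5 jobs.

5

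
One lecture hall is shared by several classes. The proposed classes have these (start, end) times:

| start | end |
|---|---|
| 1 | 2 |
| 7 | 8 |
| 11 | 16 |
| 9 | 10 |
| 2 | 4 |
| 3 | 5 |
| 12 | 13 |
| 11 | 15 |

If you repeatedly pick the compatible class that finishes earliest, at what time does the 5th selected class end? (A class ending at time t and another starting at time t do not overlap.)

13

Sort by end time and greedily take each interval whose start is ≥ the last chosen end.
Sorted by end: (1,2)  (2,4)  (3,5)  (7,8)  (9,10)  (12,13)  (11,15)  (11,16)
take (1,2); take (2,4); skip (3,5); take (7,8); take (9,10); take (12,13).
Selected: (1,2) (2,4) (7,8) (9,10) (12,13)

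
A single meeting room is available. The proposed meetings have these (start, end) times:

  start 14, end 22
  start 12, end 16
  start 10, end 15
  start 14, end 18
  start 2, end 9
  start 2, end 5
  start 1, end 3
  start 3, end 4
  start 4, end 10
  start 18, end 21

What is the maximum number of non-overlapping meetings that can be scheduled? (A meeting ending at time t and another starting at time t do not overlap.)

Greedy by earliest finish: after sorting by end time, pick each interval compatible with the last pick.
By end time: (1,3), (3,4), (2,5), (2,9), (4,10), (10,15), (12,16), (14,18), (18,21), (14,22).
Pick (1,3); next start ≥ 3 → (3,4); next start ≥ 4 → (4,10); next start ≥ 10 → (10,15); next start ≥ 15 → (18,21).
Selected 5 meetings.

5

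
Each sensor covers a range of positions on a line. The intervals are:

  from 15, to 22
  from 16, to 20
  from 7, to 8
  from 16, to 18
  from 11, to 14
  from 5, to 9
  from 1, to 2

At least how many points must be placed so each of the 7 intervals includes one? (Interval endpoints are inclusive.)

4

By right end: [1,2]  [7,8]  [5,9]  [11,14]  [16,18]  [16,20]  [15,22]
[1,2] uncovered → point at 2; [7,8] uncovered → point at 8; [11,14] uncovered → point at 14; [16,18] uncovered → point at 18.
Points: 2, 8, 14, 18 (4 total).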